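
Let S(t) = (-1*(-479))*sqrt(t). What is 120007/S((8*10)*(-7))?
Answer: -120007*I*sqrt(35)/67060 ≈ -10.587*I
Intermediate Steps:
S(t) = 479*sqrt(t)
120007/S((8*10)*(-7)) = 120007/((479*sqrt((8*10)*(-7)))) = 120007/((479*sqrt(80*(-7)))) = 120007/((479*sqrt(-560))) = 120007/((479*(4*I*sqrt(35)))) = 120007/((1916*I*sqrt(35))) = 120007*(-I*sqrt(35)/67060) = -120007*I*sqrt(35)/67060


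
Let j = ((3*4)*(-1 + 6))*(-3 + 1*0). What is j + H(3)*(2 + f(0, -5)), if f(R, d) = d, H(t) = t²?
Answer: -207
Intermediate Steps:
j = -180 (j = (12*5)*(-3 + 0) = 60*(-3) = -180)
j + H(3)*(2 + f(0, -5)) = -180 + 3²*(2 - 5) = -180 + 9*(-3) = -180 - 27 = -207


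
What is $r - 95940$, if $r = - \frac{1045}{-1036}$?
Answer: $- \frac{99392795}{1036} \approx -95939.0$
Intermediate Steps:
$r = \frac{1045}{1036}$ ($r = \left(-1045\right) \left(- \frac{1}{1036}\right) = \frac{1045}{1036} \approx 1.0087$)
$r - 95940 = \frac{1045}{1036} - 95940 = - \frac{99392795}{1036}$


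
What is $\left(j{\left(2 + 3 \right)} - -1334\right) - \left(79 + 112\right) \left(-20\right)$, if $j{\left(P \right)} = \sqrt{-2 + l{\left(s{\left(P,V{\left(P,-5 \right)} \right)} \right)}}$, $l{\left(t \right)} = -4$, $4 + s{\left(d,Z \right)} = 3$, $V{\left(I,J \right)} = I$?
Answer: $5154 + i \sqrt{6} \approx 5154.0 + 2.4495 i$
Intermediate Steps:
$s{\left(d,Z \right)} = -1$ ($s{\left(d,Z \right)} = -4 + 3 = -1$)
$j{\left(P \right)} = i \sqrt{6}$ ($j{\left(P \right)} = \sqrt{-2 - 4} = \sqrt{-6} = i \sqrt{6}$)
$\left(j{\left(2 + 3 \right)} - -1334\right) - \left(79 + 112\right) \left(-20\right) = \left(i \sqrt{6} - -1334\right) - \left(79 + 112\right) \left(-20\right) = \left(i \sqrt{6} + 1334\right) - 191 \left(-20\right) = \left(1334 + i \sqrt{6}\right) - -3820 = \left(1334 + i \sqrt{6}\right) + 3820 = 5154 + i \sqrt{6}$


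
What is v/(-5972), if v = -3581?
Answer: 3581/5972 ≈ 0.59963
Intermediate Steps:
v/(-5972) = -3581/(-5972) = -3581*(-1/5972) = 3581/5972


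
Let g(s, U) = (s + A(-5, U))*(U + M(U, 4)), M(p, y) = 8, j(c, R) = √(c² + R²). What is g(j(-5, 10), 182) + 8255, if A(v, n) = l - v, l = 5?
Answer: 10155 + 950*√5 ≈ 12279.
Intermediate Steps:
j(c, R) = √(R² + c²)
A(v, n) = 5 - v
g(s, U) = (8 + U)*(10 + s) (g(s, U) = (s + (5 - 1*(-5)))*(U + 8) = (s + (5 + 5))*(8 + U) = (s + 10)*(8 + U) = (10 + s)*(8 + U) = (8 + U)*(10 + s))
g(j(-5, 10), 182) + 8255 = (80 + 8*√(10² + (-5)²) + 10*182 + 182*√(10² + (-5)²)) + 8255 = (80 + 8*√(100 + 25) + 1820 + 182*√(100 + 25)) + 8255 = (80 + 8*√125 + 1820 + 182*√125) + 8255 = (80 + 8*(5*√5) + 1820 + 182*(5*√5)) + 8255 = (80 + 40*√5 + 1820 + 910*√5) + 8255 = (1900 + 950*√5) + 8255 = 10155 + 950*√5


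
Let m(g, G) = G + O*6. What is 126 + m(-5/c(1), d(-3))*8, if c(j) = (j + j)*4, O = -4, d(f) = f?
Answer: -90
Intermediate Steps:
c(j) = 8*j (c(j) = (2*j)*4 = 8*j)
m(g, G) = -24 + G (m(g, G) = G - 4*6 = G - 24 = -24 + G)
126 + m(-5/c(1), d(-3))*8 = 126 + (-24 - 3)*8 = 126 - 27*8 = 126 - 216 = -90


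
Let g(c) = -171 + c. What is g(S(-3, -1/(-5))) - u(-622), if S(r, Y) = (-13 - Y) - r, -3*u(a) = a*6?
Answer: -7126/5 ≈ -1425.2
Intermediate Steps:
u(a) = -2*a (u(a) = -a*6/3 = -2*a)
S(r, Y) = -13 - Y - r
g(S(-3, -1/(-5))) - u(-622) = (-171 + (-13 - (-1)/(-5) - 1*(-3))) - (-2)*(-622) = (-171 + (-13 - (-1)*(-1)/5 + 3)) - 1*1244 = (-171 + (-13 - 1*⅕ + 3)) - 1244 = (-171 + (-13 - ⅕ + 3)) - 1244 = (-171 - 51/5) - 1244 = -906/5 - 1244 = -7126/5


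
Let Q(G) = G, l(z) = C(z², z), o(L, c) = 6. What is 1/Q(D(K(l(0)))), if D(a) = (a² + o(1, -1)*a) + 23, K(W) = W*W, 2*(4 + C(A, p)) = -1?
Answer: 16/8873 ≈ 0.0018032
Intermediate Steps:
C(A, p) = -9/2 (C(A, p) = -4 + (½)*(-1) = -4 - ½ = -9/2)
l(z) = -9/2
K(W) = W²
D(a) = 23 + a² + 6*a (D(a) = (a² + 6*a) + 23 = 23 + a² + 6*a)
1/Q(D(K(l(0)))) = 1/(23 + ((-9/2)²)² + 6*(-9/2)²) = 1/(23 + (81/4)² + 6*(81/4)) = 1/(23 + 6561/16 + 243/2) = 1/(8873/16) = 16/8873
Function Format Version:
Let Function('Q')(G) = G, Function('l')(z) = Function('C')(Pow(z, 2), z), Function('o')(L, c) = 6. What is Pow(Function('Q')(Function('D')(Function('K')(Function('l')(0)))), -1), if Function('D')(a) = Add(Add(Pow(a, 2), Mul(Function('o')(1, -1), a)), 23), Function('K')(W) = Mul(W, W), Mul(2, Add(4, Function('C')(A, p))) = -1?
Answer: Rational(16, 8873) ≈ 0.0018032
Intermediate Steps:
Function('C')(A, p) = Rational(-9, 2) (Function('C')(A, p) = Add(-4, Mul(Rational(1, 2), -1)) = Add(-4, Rational(-1, 2)) = Rational(-9, 2))
Function('l')(z) = Rational(-9, 2)
Function('K')(W) = Pow(W, 2)
Function('D')(a) = Add(23, Pow(a, 2), Mul(6, a)) (Function('D')(a) = Add(Add(Pow(a, 2), Mul(6, a)), 23) = Add(23, Pow(a, 2), Mul(6, a)))
Pow(Function('Q')(Function('D')(Function('K')(Function('l')(0)))), -1) = Pow(Add(23, Pow(Pow(Rational(-9, 2), 2), 2), Mul(6, Pow(Rational(-9, 2), 2))), -1) = Pow(Add(23, Pow(Rational(81, 4), 2), Mul(6, Rational(81, 4))), -1) = Pow(Add(23, Rational(6561, 16), Rational(243, 2)), -1) = Pow(Rational(8873, 16), -1) = Rational(16, 8873)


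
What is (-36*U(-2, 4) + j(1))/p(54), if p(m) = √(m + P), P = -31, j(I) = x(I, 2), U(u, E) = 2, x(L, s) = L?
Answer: -71*√23/23 ≈ -14.805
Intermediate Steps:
j(I) = I
p(m) = √(-31 + m) (p(m) = √(m - 31) = √(-31 + m))
(-36*U(-2, 4) + j(1))/p(54) = (-36*2 + 1)/(√(-31 + 54)) = (-72 + 1)/(√23) = -71*√23/23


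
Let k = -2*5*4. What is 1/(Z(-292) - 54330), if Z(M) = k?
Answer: -1/54370 ≈ -1.8392e-5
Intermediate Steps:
k = -40 (k = -10*4 = -40)
Z(M) = -40
1/(Z(-292) - 54330) = 1/(-40 - 54330) = 1/(-54370) = -1/54370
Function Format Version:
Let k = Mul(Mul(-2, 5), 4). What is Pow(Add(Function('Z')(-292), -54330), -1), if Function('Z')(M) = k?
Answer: Rational(-1, 54370) ≈ -1.8392e-5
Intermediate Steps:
k = -40 (k = Mul(-10, 4) = -40)
Function('Z')(M) = -40
Pow(Add(Function('Z')(-292), -54330), -1) = Pow(Add(-40, -54330), -1) = Pow(-54370, -1) = Rational(-1, 54370)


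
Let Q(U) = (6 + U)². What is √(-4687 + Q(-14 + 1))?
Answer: I*√4638 ≈ 68.103*I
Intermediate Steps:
√(-4687 + Q(-14 + 1)) = √(-4687 + (6 + (-14 + 1))²) = √(-4687 + (6 - 13)²) = √(-4687 + (-7)²) = √(-4687 + 49) = √(-4638) = I*√4638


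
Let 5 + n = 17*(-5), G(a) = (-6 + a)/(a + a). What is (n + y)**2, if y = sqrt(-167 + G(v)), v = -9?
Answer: (540 - I*sqrt(5982))**2/36 ≈ 7933.8 - 2320.3*I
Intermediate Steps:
G(a) = (-6 + a)/(2*a) (G(a) = (-6 + a)/((2*a)) = (-6 + a)*(1/(2*a)) = (-6 + a)/(2*a))
y = I*sqrt(5982)/6 (y = sqrt(-167 + (1/2)*(-6 - 9)/(-9)) = sqrt(-167 + (1/2)*(-1/9)*(-15)) = sqrt(-167 + 5/6) = sqrt(-997/6) = I*sqrt(5982)/6 ≈ 12.891*I)
n = -90 (n = -5 + 17*(-5) = -5 - 85 = -90)
(n + y)**2 = (-90 + I*sqrt(5982)/6)**2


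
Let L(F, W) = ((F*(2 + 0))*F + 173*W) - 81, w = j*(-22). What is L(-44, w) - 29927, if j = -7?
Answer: 506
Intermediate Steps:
w = 154 (w = -7*(-22) = 154)
L(F, W) = -81 + 2*F**2 + 173*W (L(F, W) = ((F*2)*F + 173*W) - 81 = ((2*F)*F + 173*W) - 81 = (2*F**2 + 173*W) - 81 = -81 + 2*F**2 + 173*W)
L(-44, w) - 29927 = (-81 + 2*(-44)**2 + 173*154) - 29927 = (-81 + 2*1936 + 26642) - 29927 = (-81 + 3872 + 26642) - 29927 = 30433 - 29927 = 506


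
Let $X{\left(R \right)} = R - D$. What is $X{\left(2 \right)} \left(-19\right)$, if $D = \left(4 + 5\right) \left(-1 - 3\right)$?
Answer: $-722$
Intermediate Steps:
$D = -36$ ($D = 9 \left(-4\right) = -36$)
$X{\left(R \right)} = 36 + R$ ($X{\left(R \right)} = R - -36 = R + 36 = 36 + R$)
$X{\left(2 \right)} \left(-19\right) = \left(36 + 2\right) \left(-19\right) = 38 \left(-19\right) = -722$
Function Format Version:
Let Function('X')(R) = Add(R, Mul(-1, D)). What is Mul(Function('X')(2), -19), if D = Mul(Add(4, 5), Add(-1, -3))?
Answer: -722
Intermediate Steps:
D = -36 (D = Mul(9, -4) = -36)
Function('X')(R) = Add(36, R) (Function('X')(R) = Add(R, Mul(-1, -36)) = Add(R, 36) = Add(36, R))
Mul(Function('X')(2), -19) = Mul(Add(36, 2), -19) = Mul(38, -19) = -722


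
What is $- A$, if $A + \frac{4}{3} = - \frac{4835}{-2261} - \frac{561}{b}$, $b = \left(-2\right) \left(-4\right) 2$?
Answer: $\frac{3717887}{108528} \approx 34.257$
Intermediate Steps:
$b = 16$ ($b = 8 \cdot 2 = 16$)
$A = - \frac{3717887}{108528}$ ($A = - \frac{4}{3} - \left(- \frac{4835}{2261} + \frac{561}{16}\right) = - \frac{4}{3} - \frac{1191061}{36176} = - \frac{3717887}{108528} \approx -34.257$)
$- A = \left(-1\right) \left(- \frac{3717887}{108528}\right) = \frac{3717887}{108528}$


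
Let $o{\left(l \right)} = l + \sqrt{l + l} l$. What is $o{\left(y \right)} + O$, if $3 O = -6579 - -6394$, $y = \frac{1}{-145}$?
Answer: $- \frac{26828}{435} - \frac{i \sqrt{290}}{21025} \approx -61.674 - 0.00080996 i$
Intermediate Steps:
$y = - \frac{1}{145} \approx -0.0068966$
$o{\left(l \right)} = l + \sqrt{2} l^{\frac{3}{2}}$ ($o{\left(l \right)} = l + \sqrt{2 l} l = l + \sqrt{2} \sqrt{l} l = l + \sqrt{2} l^{\frac{3}{2}}$)
$O = - \frac{185}{3}$ ($O = \frac{-6579 - -6394}{3} = \frac{-6579 + 6394}{3} = \frac{1}{3} \left(-185\right) = - \frac{185}{3} \approx -61.667$)
$o{\left(y \right)} + O = \left(- \frac{1}{145} + \sqrt{2} \left(- \frac{1}{145}\right)^{\frac{3}{2}}\right) - \frac{185}{3} = \left(- \frac{1}{145} + \sqrt{2} \left(- \frac{i \sqrt{145}}{21025}\right)\right) - \frac{185}{3} = \left(- \frac{1}{145} - \frac{i \sqrt{290}}{21025}\right) - \frac{185}{3} = - \frac{26828}{435} - \frac{i \sqrt{290}}{21025}$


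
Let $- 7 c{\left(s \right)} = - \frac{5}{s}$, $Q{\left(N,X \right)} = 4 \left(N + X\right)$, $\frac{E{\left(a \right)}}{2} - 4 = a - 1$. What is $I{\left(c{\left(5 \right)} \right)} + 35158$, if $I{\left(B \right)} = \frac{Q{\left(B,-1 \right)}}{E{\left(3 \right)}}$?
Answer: $\frac{246104}{7} \approx 35158.0$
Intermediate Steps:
$E{\left(a \right)} = 6 + 2 a$ ($E{\left(a \right)} = 8 + 2 \left(a - 1\right) = 8 + 2 \left(-1 + a\right) = 8 + \left(-2 + 2 a\right) = 6 + 2 a$)
$Q{\left(N,X \right)} = 4 N + 4 X$
$c{\left(s \right)} = \frac{5}{7 s}$ ($c{\left(s \right)} = - \frac{\left(-5\right) \frac{1}{s}}{7} = \frac{5}{7 s}$)
$I{\left(B \right)} = - \frac{1}{3} + \frac{B}{3}$ ($I{\left(B \right)} = \frac{4 B + 4 \left(-1\right)}{6 + 2 \cdot 3} = \frac{4 B - 4}{6 + 6} = \frac{-4 + 4 B}{12} = \left(-4 + 4 B\right) \frac{1}{12} = - \frac{1}{3} + \frac{B}{3}$)
$I{\left(c{\left(5 \right)} \right)} + 35158 = \left(- \frac{1}{3} + \frac{\frac{5}{7} \cdot \frac{1}{5}}{3}\right) + 35158 = \left(- \frac{1}{3} + \frac{1}{3} \cdot \frac{1}{7}\right) + 35158 = \left(- \frac{1}{3} + \frac{1}{21}\right) + 35158 = - \frac{2}{7} + 35158 = \frac{246104}{7}$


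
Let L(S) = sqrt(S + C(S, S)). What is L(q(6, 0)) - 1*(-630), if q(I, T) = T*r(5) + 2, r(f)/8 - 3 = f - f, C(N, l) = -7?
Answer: 630 + I*sqrt(5) ≈ 630.0 + 2.2361*I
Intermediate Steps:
r(f) = 24 (r(f) = 24 + 8*(f - f) = 24 + 8*0 = 24 + 0 = 24)
q(I, T) = 2 + 24*T (q(I, T) = T*24 + 2 = 24*T + 2 = 2 + 24*T)
L(S) = sqrt(-7 + S) (L(S) = sqrt(S - 7) = sqrt(-7 + S))
L(q(6, 0)) - 1*(-630) = sqrt(-7 + (2 + 24*0)) - 1*(-630) = sqrt(-7 + (2 + 0)) + 630 = sqrt(-7 + 2) + 630 = sqrt(-5) + 630 = I*sqrt(5) + 630 = 630 + I*sqrt(5)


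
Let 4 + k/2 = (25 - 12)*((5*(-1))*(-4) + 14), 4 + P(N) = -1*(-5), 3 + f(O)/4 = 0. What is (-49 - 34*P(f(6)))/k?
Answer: -83/876 ≈ -0.094749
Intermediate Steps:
f(O) = -12 (f(O) = -12 + 4*0 = -12 + 0 = -12)
P(N) = 1 (P(N) = -4 - 1*(-5) = -4 + 5 = 1)
k = 876 (k = -8 + 2*((25 - 12)*((5*(-1))*(-4) + 14)) = -8 + 2*(13*(-5*(-4) + 14)) = -8 + 2*(13*(20 + 14)) = -8 + 2*(13*34) = -8 + 2*442 = -8 + 884 = 876)
(-49 - 34*P(f(6)))/k = (-49 - 34*1)/876 = (-49 - 34)*(1/876) = -83*1/876 = -83/876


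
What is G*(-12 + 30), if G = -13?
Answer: -234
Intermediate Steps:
G*(-12 + 30) = -13*(-12 + 30) = -13*18 = -234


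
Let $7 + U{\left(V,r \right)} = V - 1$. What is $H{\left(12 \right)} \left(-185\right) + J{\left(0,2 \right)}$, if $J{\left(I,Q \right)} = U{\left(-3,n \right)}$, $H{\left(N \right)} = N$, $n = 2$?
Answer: $-2231$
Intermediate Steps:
$U{\left(V,r \right)} = -8 + V$ ($U{\left(V,r \right)} = -7 + \left(V - 1\right) = -7 + \left(-1 + V\right) = -8 + V$)
$J{\left(I,Q \right)} = -11$ ($J{\left(I,Q \right)} = -8 - 3 = -11$)
$H{\left(12 \right)} \left(-185\right) + J{\left(0,2 \right)} = 12 \left(-185\right) - 11 = -2220 - 11 = -2231$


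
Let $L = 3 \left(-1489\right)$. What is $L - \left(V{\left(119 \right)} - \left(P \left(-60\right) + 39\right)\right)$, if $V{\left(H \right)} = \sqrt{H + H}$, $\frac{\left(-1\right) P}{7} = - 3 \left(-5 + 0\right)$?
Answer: $1872 - \sqrt{238} \approx 1856.6$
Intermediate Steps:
$P = -105$ ($P = - 7 \left(- 3 \left(-5 + 0\right)\right) = - 7 \left(\left(-3\right) \left(-5\right)\right) = \left(-7\right) 15 = -105$)
$V{\left(H \right)} = \sqrt{2} \sqrt{H}$ ($V{\left(H \right)} = \sqrt{2 H} = \sqrt{2} \sqrt{H}$)
$L = -4467$
$L - \left(V{\left(119 \right)} - \left(P \left(-60\right) + 39\right)\right) = -4467 - \left(\sqrt{2} \sqrt{119} - \left(\left(-105\right) \left(-60\right) + 39\right)\right) = -4467 - \left(\sqrt{238} - \left(6300 + 39\right)\right) = -4467 - \left(\sqrt{238} - 6339\right) = -4467 - \left(-6339 + \sqrt{238}\right) = -4467 + \left(6339 - \sqrt{238}\right) = 1872 - \sqrt{238}$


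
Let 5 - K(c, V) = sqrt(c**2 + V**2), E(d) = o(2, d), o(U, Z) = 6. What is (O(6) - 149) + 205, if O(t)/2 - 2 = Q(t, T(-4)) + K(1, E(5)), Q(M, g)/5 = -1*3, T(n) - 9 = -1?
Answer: 40 - 2*sqrt(37) ≈ 27.834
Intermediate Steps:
T(n) = 8 (T(n) = 9 - 1 = 8)
E(d) = 6
Q(M, g) = -15 (Q(M, g) = 5*(-1*3) = 5*(-3) = -15)
K(c, V) = 5 - sqrt(V**2 + c**2) (K(c, V) = 5 - sqrt(c**2 + V**2) = 5 - sqrt(V**2 + c**2))
O(t) = -16 - 2*sqrt(37) (O(t) = 4 + 2*(-15 + (5 - sqrt(6**2 + 1**2))) = 4 + 2*(-15 + (5 - sqrt(36 + 1))) = 4 + 2*(-15 + (5 - sqrt(37))) = 4 + 2*(-10 - sqrt(37)) = 4 + (-20 - 2*sqrt(37)) = -16 - 2*sqrt(37))
(O(6) - 149) + 205 = ((-16 - 2*sqrt(37)) - 149) + 205 = (-165 - 2*sqrt(37)) + 205 = 40 - 2*sqrt(37)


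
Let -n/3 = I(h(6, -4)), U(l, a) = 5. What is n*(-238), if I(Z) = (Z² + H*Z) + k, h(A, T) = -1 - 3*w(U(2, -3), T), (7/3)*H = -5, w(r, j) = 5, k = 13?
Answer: 216546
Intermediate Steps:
H = -15/7 (H = (3/7)*(-5) = -15/7 ≈ -2.1429)
h(A, T) = -16 (h(A, T) = -1 - 3*5 = -1 - 15 = -16)
I(Z) = 13 + Z² - 15*Z/7 (I(Z) = (Z² - 15*Z/7) + 13 = 13 + Z² - 15*Z/7)
n = -6369/7 (n = -3*(13 + (-16)² - 15/7*(-16)) = -3*(13 + 256 + 240/7) = -3*2123/7 = -6369/7 ≈ -909.86)
n*(-238) = -6369/7*(-238) = 216546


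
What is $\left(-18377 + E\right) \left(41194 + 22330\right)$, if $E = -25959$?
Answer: $-2816400064$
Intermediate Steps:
$\left(-18377 + E\right) \left(41194 + 22330\right) = \left(-18377 - 25959\right) \left(41194 + 22330\right) = \left(-44336\right) 63524 = -2816400064$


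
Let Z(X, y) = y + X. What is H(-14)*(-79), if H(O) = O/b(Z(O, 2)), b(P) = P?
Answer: -553/6 ≈ -92.167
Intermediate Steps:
Z(X, y) = X + y
H(O) = O/(2 + O) (H(O) = O/(O + 2) = O/(2 + O))
H(-14)*(-79) = -14/(2 - 14)*(-79) = -14/(-12)*(-79) = -14*(-1/12)*(-79) = (7/6)*(-79) = -553/6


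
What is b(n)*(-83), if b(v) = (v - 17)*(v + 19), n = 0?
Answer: 26809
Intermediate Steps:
b(v) = (-17 + v)*(19 + v)
b(n)*(-83) = (-323 + 0**2 + 2*0)*(-83) = (-323 + 0 + 0)*(-83) = -323*(-83) = 26809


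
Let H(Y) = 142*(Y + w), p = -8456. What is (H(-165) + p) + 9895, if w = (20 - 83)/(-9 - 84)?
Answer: -678739/31 ≈ -21895.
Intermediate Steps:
w = 21/31 (w = -63/(-93) = -63*(-1/93) = 21/31 ≈ 0.67742)
H(Y) = 2982/31 + 142*Y (H(Y) = 142*(Y + 21/31) = 142*(21/31 + Y) = 2982/31 + 142*Y)
(H(-165) + p) + 9895 = ((2982/31 + 142*(-165)) - 8456) + 9895 = ((2982/31 - 23430) - 8456) + 9895 = (-723348/31 - 8456) + 9895 = -985484/31 + 9895 = -678739/31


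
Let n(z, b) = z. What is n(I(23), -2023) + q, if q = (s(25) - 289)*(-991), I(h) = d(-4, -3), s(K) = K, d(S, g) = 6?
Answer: 261630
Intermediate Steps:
I(h) = 6
q = 261624 (q = (25 - 289)*(-991) = -264*(-991) = 261624)
n(I(23), -2023) + q = 6 + 261624 = 261630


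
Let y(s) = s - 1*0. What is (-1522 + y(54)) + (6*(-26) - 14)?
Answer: -1638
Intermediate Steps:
y(s) = s (y(s) = s + 0 = s)
(-1522 + y(54)) + (6*(-26) - 14) = (-1522 + 54) + (6*(-26) - 14) = -1468 + (-156 - 14) = -1468 - 170 = -1638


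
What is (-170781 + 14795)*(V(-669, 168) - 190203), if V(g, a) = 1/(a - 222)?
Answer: 801063217259/27 ≈ 2.9669e+10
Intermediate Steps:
V(g, a) = 1/(-222 + a)
(-170781 + 14795)*(V(-669, 168) - 190203) = (-170781 + 14795)*(1/(-222 + 168) - 190203) = -155986*(1/(-54) - 190203) = -155986*(-1/54 - 190203) = -155986*(-10270963/54) = 801063217259/27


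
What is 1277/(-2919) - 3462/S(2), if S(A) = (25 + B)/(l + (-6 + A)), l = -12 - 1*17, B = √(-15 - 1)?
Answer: 8336283293/1871079 - 456984*I/641 ≈ 4455.3 - 712.92*I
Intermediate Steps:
B = 4*I (B = √(-16) = 4*I ≈ 4.0*I)
l = -29 (l = -12 - 17 = -29)
S(A) = (25 + 4*I)/(-35 + A) (S(A) = (25 + 4*I)/(-29 + (-6 + A)) = (25 + 4*I)/(-35 + A))
1277/(-2919) - 3462/S(2) = 1277/(-2919) - 3462*(-35 + 2)*(25 - 4*I)/641 = 1277*(-1/2919) - (-2856150/641 + 456984*I/641) = -1277/2919 - (-2856150/641 + 456984*I/641) = -1277/2919 - 3462*1089*(-25/33 + 4*I/33)/641 = -1277/2919 - 3770118*(-25/33 + 4*I/33)/641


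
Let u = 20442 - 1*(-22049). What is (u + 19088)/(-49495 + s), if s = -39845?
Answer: -61579/89340 ≈ -0.68927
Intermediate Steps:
u = 42491 (u = 20442 + 22049 = 42491)
(u + 19088)/(-49495 + s) = (42491 + 19088)/(-49495 - 39845) = 61579/(-89340) = 61579*(-1/89340) = -61579/89340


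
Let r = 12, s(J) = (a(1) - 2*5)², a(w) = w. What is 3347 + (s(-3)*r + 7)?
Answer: 4326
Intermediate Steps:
s(J) = 81 (s(J) = (1 - 2*5)² = (1 - 10)² = (-9)² = 81)
3347 + (s(-3)*r + 7) = 3347 + (81*12 + 7) = 3347 + (972 + 7) = 3347 + 979 = 4326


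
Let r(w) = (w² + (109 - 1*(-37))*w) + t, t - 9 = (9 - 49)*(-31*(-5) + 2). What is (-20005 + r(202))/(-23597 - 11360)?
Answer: -44020/34957 ≈ -1.2593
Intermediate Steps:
t = -6271 (t = 9 + (9 - 49)*(-31*(-5) + 2) = 9 - 40*(155 + 2) = 9 - 40*157 = 9 - 6280 = -6271)
r(w) = -6271 + w² + 146*w (r(w) = (w² + (109 - 1*(-37))*w) - 6271 = (w² + (109 + 37)*w) - 6271 = (w² + 146*w) - 6271 = -6271 + w² + 146*w)
(-20005 + r(202))/(-23597 - 11360) = (-20005 + (-6271 + 202² + 146*202))/(-23597 - 11360) = (-20005 + (-6271 + 40804 + 29492))/(-34957) = (-20005 + 64025)*(-1/34957) = 44020*(-1/34957) = -44020/34957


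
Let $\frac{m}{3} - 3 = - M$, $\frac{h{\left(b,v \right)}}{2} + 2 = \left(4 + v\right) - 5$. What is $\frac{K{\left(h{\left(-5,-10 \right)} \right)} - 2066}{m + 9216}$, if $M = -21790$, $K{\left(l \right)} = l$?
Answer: $- \frac{2092}{74595} \approx -0.028045$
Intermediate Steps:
$h{\left(b,v \right)} = -6 + 2 v$ ($h{\left(b,v \right)} = -4 + 2 \left(\left(4 + v\right) - 5\right) = -4 + 2 \left(-1 + v\right) = -4 + \left(-2 + 2 v\right) = -6 + 2 v$)
$m = 65379$ ($m = 9 + 3 \left(\left(-1\right) \left(-21790\right)\right) = 9 + 3 \cdot 21790 = 9 + 65370 = 65379$)
$\frac{K{\left(h{\left(-5,-10 \right)} \right)} - 2066}{m + 9216} = \frac{\left(-6 + 2 \left(-10\right)\right) - 2066}{65379 + 9216} = \frac{\left(-6 - 20\right) - 2066}{74595} = \left(-26 - 2066\right) \frac{1}{74595} = \left(-2092\right) \frac{1}{74595} = - \frac{2092}{74595}$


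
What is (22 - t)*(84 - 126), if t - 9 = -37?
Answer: -2100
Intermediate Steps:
t = -28 (t = 9 - 37 = -28)
(22 - t)*(84 - 126) = (22 - 1*(-28))*(84 - 126) = (22 + 28)*(-42) = 50*(-42) = -2100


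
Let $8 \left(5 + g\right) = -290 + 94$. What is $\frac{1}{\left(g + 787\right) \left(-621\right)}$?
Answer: $- \frac{2}{940815} \approx -2.1258 \cdot 10^{-6}$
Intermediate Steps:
$g = - \frac{59}{2}$ ($g = -5 + \frac{-290 + 94}{8} = -5 + \frac{1}{8} \left(-196\right) = -5 - \frac{49}{2} = - \frac{59}{2} \approx -29.5$)
$\frac{1}{\left(g + 787\right) \left(-621\right)} = \frac{1}{\left(- \frac{59}{2} + 787\right) \left(-621\right)} = \frac{1}{\frac{1515}{2}} \left(- \frac{1}{621}\right) = \frac{2}{1515} \left(- \frac{1}{621}\right) = - \frac{2}{940815}$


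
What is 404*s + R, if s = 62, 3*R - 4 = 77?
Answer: 25075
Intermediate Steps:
R = 27 (R = 4/3 + (⅓)*77 = 4/3 + 77/3 = 27)
404*s + R = 404*62 + 27 = 25048 + 27 = 25075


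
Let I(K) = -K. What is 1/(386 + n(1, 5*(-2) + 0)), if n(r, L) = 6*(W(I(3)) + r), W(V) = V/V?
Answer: 1/398 ≈ 0.0025126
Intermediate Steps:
W(V) = 1
n(r, L) = 6 + 6*r (n(r, L) = 6*(1 + r) = 6 + 6*r)
1/(386 + n(1, 5*(-2) + 0)) = 1/(386 + (6 + 6*1)) = 1/(386 + (6 + 6)) = 1/(386 + 12) = 1/398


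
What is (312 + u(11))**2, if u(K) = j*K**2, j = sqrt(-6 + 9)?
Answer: 141267 + 75504*sqrt(3) ≈ 2.7204e+5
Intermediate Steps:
j = sqrt(3) ≈ 1.7320
u(K) = sqrt(3)*K**2
(312 + u(11))**2 = (312 + sqrt(3)*11**2)**2 = (312 + sqrt(3)*121)**2 = (312 + 121*sqrt(3))**2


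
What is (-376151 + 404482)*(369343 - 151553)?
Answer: 6170208490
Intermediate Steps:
(-376151 + 404482)*(369343 - 151553) = 28331*217790 = 6170208490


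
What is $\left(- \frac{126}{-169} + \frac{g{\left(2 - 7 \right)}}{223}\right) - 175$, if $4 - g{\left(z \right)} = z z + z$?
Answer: $- \frac{6569831}{37687} \approx -174.33$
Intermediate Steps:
$g{\left(z \right)} = 4 - z - z^{2}$ ($g{\left(z \right)} = 4 - \left(z z + z\right) = 4 - \left(z^{2} + z\right) = 4 - \left(z + z^{2}\right) = 4 - z - z^{2}$)
$\left(- \frac{126}{-169} + \frac{g{\left(2 - 7 \right)}}{223}\right) - 175 = \left(- \frac{126}{-169} + \frac{4 - \left(2 - 7\right) - \left(2 - 7\right)^{2}}{223}\right) - 175 = \left(\left(-126\right) \left(- \frac{1}{169}\right) + \left(4 - -5 - \left(-5\right)^{2}\right) \frac{1}{223}\right) - 175 = \left(\frac{126}{169} + \left(4 + 5 - 25\right) \frac{1}{223}\right) - 175 = \left(\frac{126}{169} - \frac{16}{223}\right) - 175 = \frac{25394}{37687} - 175 = - \frac{6569831}{37687}$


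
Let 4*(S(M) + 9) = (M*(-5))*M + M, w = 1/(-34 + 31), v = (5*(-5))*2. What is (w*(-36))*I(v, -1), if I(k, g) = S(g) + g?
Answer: -138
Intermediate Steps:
v = -50 (v = -25*2 = -50)
w = -⅓ (w = 1/(-3) = -⅓ ≈ -0.33333)
S(M) = -9 - 5*M²/4 + M/4 (S(M) = -9 + ((M*(-5))*M + M)/4 = -9 + ((-5*M)*M + M)/4 = -9 + (-5*M² + M)/4 = -9 + (M - 5*M²)/4 = -9 + (-5*M²/4 + M/4) = -9 - 5*M²/4 + M/4)
I(k, g) = -9 - 5*g²/4 + 5*g/4 (I(k, g) = (-9 - 5*g²/4 + g/4) + g = -9 - 5*g²/4 + 5*g/4)
(w*(-36))*I(v, -1) = (-⅓*(-36))*(-9 - 5/4*(-1)² + (5/4)*(-1)) = 12*(-9 - 5/4*1 - 5/4) = 12*(-9 - 5/4 - 5/4) = 12*(-23/2) = -138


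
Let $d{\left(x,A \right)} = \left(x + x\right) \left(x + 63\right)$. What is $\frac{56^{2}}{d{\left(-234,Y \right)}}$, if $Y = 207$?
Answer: $\frac{784}{20007} \approx 0.039186$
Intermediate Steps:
$d{\left(x,A \right)} = 2 x \left(63 + x\right)$
$\frac{56^{2}}{d{\left(-234,Y \right)}} = \frac{56^{2}}{2 \left(-234\right) \left(63 - 234\right)} = \frac{3136}{2 \left(-234\right) \left(-171\right)} = \frac{3136}{80028} = 3136 \cdot \frac{1}{80028} = \frac{784}{20007}$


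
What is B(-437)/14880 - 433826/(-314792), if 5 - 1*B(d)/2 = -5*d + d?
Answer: 111624291/97585520 ≈ 1.1439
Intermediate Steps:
B(d) = 10 + 8*d (B(d) = 10 - 2*(-5*d + d) = 10 - (-8)*d = 10 + 8*d)
B(-437)/14880 - 433826/(-314792) = (10 + 8*(-437))/14880 - 433826/(-314792) = (10 - 3496)*(1/14880) - 433826*(-1/314792) = -3486*1/14880 + 216913/157396 = -581/2480 + 216913/157396 = 111624291/97585520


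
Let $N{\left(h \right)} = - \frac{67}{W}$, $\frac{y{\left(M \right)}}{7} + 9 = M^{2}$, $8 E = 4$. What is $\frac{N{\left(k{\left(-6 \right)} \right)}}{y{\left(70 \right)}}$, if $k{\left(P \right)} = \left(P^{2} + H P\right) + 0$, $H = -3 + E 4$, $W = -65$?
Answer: $\frac{1}{33215} \approx 3.0107 \cdot 10^{-5}$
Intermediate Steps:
$E = \frac{1}{2}$ ($E = \frac{1}{8} \cdot 4 = \frac{1}{2} \approx 0.5$)
$H = -1$ ($H = -3 + \frac{1}{2} \cdot 4 = -3 + 2 = -1$)
$y{\left(M \right)} = -63 + 7 M^{2}$
$k{\left(P \right)} = P^{2} - P$ ($k{\left(P \right)} = \left(P^{2} - P\right) + 0 = P^{2} - P$)
$N{\left(h \right)} = \frac{67}{65}$ ($N{\left(h \right)} = - \frac{67}{-65} = \left(-67\right) \left(- \frac{1}{65}\right) = \frac{67}{65}$)
$\frac{N{\left(k{\left(-6 \right)} \right)}}{y{\left(70 \right)}} = \frac{67}{65 \left(-63 + 7 \cdot 70^{2}\right)} = \frac{67}{65 \left(-63 + 7 \cdot 4900\right)} = \frac{67}{65 \left(-63 + 34300\right)} = \frac{67}{65 \cdot 34237} = \frac{67}{65} \cdot \frac{1}{34237} = \frac{1}{33215}$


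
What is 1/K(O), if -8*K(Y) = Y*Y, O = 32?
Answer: -1/128 ≈ -0.0078125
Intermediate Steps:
K(Y) = -Y**2/8 (K(Y) = -Y*Y/8 = -Y**2/8)
1/K(O) = 1/(-1/8*32**2) = 1/(-1/8*1024) = 1/(-128) = -1/128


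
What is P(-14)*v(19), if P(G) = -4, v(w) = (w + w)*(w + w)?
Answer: -5776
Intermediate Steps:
v(w) = 4*w² (v(w) = (2*w)*(2*w) = 4*w²)
P(-14)*v(19) = -16*19² = -16*361 = -4*1444 = -5776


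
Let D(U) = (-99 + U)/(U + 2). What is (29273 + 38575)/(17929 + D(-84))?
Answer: 5563536/1470361 ≈ 3.7838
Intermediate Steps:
D(U) = (-99 + U)/(2 + U)
(29273 + 38575)/(17929 + D(-84)) = (29273 + 38575)/(17929 + (-99 - 84)/(2 - 84)) = 67848/(17929 - 183/(-82)) = 67848/(17929 - 1/82*(-183)) = 67848/(17929 + 183/82) = 67848/(1470361/82) = 67848*(82/1470361) = 5563536/1470361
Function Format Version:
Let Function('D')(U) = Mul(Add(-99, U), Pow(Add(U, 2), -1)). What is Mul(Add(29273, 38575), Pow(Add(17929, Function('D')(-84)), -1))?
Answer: Rational(5563536, 1470361) ≈ 3.7838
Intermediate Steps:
Function('D')(U) = Mul(Pow(Add(2, U), -1), Add(-99, U)) (Function('D')(U) = Mul(Add(-99, U), Pow(Add(2, U), -1)) = Mul(Pow(Add(2, U), -1), Add(-99, U)))
Mul(Add(29273, 38575), Pow(Add(17929, Function('D')(-84)), -1)) = Mul(Add(29273, 38575), Pow(Add(17929, Mul(Pow(Add(2, -84), -1), Add(-99, -84))), -1)) = Mul(67848, Pow(Add(17929, Mul(Pow(-82, -1), -183)), -1)) = Mul(67848, Pow(Add(17929, Mul(Rational(-1, 82), -183)), -1)) = Mul(67848, Pow(Add(17929, Rational(183, 82)), -1)) = Mul(67848, Pow(Rational(1470361, 82), -1)) = Mul(67848, Rational(82, 1470361)) = Rational(5563536, 1470361)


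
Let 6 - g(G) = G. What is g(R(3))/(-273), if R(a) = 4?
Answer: -2/273 ≈ -0.0073260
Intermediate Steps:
g(G) = 6 - G
g(R(3))/(-273) = (6 - 1*4)/(-273) = (6 - 4)*(-1/273) = 2*(-1/273) = -2/273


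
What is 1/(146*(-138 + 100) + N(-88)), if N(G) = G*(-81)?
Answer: 1/1580 ≈ 0.00063291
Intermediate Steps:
N(G) = -81*G
1/(146*(-138 + 100) + N(-88)) = 1/(146*(-138 + 100) - 81*(-88)) = 1/(146*(-38) + 7128) = 1/(-5548 + 7128) = 1/1580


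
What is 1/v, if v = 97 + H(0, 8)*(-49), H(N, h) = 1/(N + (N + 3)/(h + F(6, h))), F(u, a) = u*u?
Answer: -3/1865 ≈ -0.0016086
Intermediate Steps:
F(u, a) = u²
H(N, h) = 1/(N + (3 + N)/(36 + h)) (H(N, h) = 1/(N + (N + 3)/(h + 6²)) = 1/(N + (3 + N)/(h + 36)) = 1/(N + (3 + N)/(36 + h)))
v = -1865/3 (v = 97 + ((36 + 8)/(3 + 37*0 + 0*8))*(-49) = 97 + (44/(3 + 0 + 0))*(-49) = 97 + (44/3)*(-49) = 97 - 2156/3 = -1865/3 ≈ -621.67)
1/v = 1/(-1865/3) = -3/1865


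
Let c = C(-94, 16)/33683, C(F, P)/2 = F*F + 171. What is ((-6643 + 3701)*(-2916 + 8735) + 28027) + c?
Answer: -575691999679/33683 ≈ -1.7091e+7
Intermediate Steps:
C(F, P) = 342 + 2*F² (C(F, P) = 2*(F*F + 171) = 2*(F² + 171) = 2*(171 + F²) = 342 + 2*F²)
c = 18014/33683 (c = (342 + 2*(-94)²)/33683 = (342 + 2*8836)*(1/33683) = (342 + 17672)*(1/33683) = 18014*(1/33683) = 18014/33683 ≈ 0.53481)
((-6643 + 3701)*(-2916 + 8735) + 28027) + c = ((-6643 + 3701)*(-2916 + 8735) + 28027) + 18014/33683 = (-2942*5819 + 28027) + 18014/33683 = (-17119498 + 28027) + 18014/33683 = -17091471 + 18014/33683 = -575691999679/33683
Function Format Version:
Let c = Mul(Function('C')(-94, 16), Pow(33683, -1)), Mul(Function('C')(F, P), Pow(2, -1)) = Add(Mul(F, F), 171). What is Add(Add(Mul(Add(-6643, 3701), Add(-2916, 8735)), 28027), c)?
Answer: Rational(-575691999679, 33683) ≈ -1.7091e+7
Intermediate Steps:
Function('C')(F, P) = Add(342, Mul(2, Pow(F, 2))) (Function('C')(F, P) = Mul(2, Add(Mul(F, F), 171)) = Mul(2, Add(Pow(F, 2), 171)) = Mul(2, Add(171, Pow(F, 2))) = Add(342, Mul(2, Pow(F, 2))))
c = Rational(18014, 33683) (c = Mul(Add(342, Mul(2, Pow(-94, 2))), Pow(33683, -1)) = Mul(Add(342, Mul(2, 8836)), Rational(1, 33683)) = Mul(Add(342, 17672), Rational(1, 33683)) = Mul(18014, Rational(1, 33683)) = Rational(18014, 33683) ≈ 0.53481)
Add(Add(Mul(Add(-6643, 3701), Add(-2916, 8735)), 28027), c) = Add(Add(Mul(Add(-6643, 3701), Add(-2916, 8735)), 28027), Rational(18014, 33683)) = Add(Add(Mul(-2942, 5819), 28027), Rational(18014, 33683)) = Add(Add(-17119498, 28027), Rational(18014, 33683)) = Add(-17091471, Rational(18014, 33683)) = Rational(-575691999679, 33683)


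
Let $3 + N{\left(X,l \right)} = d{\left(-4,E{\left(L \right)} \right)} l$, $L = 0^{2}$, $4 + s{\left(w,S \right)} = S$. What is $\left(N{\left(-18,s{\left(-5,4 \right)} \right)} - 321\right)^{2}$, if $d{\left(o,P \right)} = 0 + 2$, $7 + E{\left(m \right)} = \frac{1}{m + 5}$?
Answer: $104976$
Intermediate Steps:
$s{\left(w,S \right)} = -4 + S$
$L = 0$
$E{\left(m \right)} = -7 + \frac{1}{5 + m}$ ($E{\left(m \right)} = -7 + \frac{1}{m + 5} = -7 + \frac{1}{5 + m}$)
$d{\left(o,P \right)} = 2$
$N{\left(X,l \right)} = -3 + 2 l$
$\left(N{\left(-18,s{\left(-5,4 \right)} \right)} - 321\right)^{2} = \left(\left(-3 + 2 \left(-4 + 4\right)\right) - 321\right)^{2} = \left(\left(-3 + 2 \cdot 0\right) - 321\right)^{2} = \left(\left(-3 + 0\right) - 321\right)^{2} = \left(-3 - 321\right)^{2} = \left(-324\right)^{2} = 104976$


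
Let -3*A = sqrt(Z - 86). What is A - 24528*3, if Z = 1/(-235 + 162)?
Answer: -73584 - I*sqrt(458367)/219 ≈ -73584.0 - 3.0915*I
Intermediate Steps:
Z = -1/73 (Z = 1/(-73) = -1/73 ≈ -0.013699)
A = -I*sqrt(458367)/219 (A = -sqrt(-1/73 - 86)/3 = -I*sqrt(458367)/219 ≈ -3.0915*I)
A - 24528*3 = -I*sqrt(458367)/219 - 24528*3 = -I*sqrt(458367)/219 - 292*252 = -I*sqrt(458367)/219 - 73584 = -73584 - I*sqrt(458367)/219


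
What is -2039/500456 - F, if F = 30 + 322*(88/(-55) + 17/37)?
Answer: 31224073537/92584360 ≈ 337.25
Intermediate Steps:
F = -62392/185 (F = 30 + 322*(88*(-1/55) + 17*(1/37)) = 30 + 322*(-8/5 + 17/37) = 30 + 322*(-211/185) = 30 - 67942/185 = -62392/185 ≈ -337.25)
-2039/500456 - F = -2039/500456 - 1*(-62392/185) = -2039*1/500456 + 62392/185 = -2039/500456 + 62392/185 = 31224073537/92584360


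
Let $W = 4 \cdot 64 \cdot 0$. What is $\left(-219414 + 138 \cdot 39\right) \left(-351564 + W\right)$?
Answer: $75245946048$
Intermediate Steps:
$W = 0$ ($W = 256 \cdot 0 = 0$)
$\left(-219414 + 138 \cdot 39\right) \left(-351564 + W\right) = \left(-219414 + 138 \cdot 39\right) \left(-351564 + 0\right) = \left(-219414 + 5382\right) \left(-351564\right) = \left(-214032\right) \left(-351564\right) = 75245946048$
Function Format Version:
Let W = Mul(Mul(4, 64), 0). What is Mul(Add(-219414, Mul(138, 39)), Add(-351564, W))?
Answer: 75245946048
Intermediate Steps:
W = 0 (W = Mul(256, 0) = 0)
Mul(Add(-219414, Mul(138, 39)), Add(-351564, W)) = Mul(Add(-219414, Mul(138, 39)), Add(-351564, 0)) = Mul(Add(-219414, 5382), -351564) = Mul(-214032, -351564) = 75245946048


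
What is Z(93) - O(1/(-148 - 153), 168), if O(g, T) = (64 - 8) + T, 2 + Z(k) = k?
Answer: -133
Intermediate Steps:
Z(k) = -2 + k
O(g, T) = 56 + T
Z(93) - O(1/(-148 - 153), 168) = (-2 + 93) - (56 + 168) = 91 - 1*224 = 91 - 224 = -133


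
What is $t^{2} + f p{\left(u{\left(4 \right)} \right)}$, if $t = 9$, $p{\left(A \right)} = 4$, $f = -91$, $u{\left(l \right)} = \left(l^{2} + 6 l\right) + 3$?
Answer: $-283$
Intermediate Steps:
$u{\left(l \right)} = 3 + l^{2} + 6 l$
$t^{2} + f p{\left(u{\left(4 \right)} \right)} = 9^{2} - 364 = 81 - 364 = -283$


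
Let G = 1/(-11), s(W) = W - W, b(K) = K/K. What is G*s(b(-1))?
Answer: 0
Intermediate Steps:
b(K) = 1
s(W) = 0
G = -1/11 ≈ -0.090909
G*s(b(-1)) = -1/11*0 = 0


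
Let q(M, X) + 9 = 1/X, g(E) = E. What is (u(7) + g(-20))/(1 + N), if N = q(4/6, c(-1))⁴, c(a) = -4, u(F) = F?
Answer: -3328/1874417 ≈ -0.0017755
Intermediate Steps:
q(M, X) = -9 + 1/X
N = 1874161/256 (N = (-9 + 1/(-4))⁴ = (-9 - ¼)⁴ = (-37/4)⁴ = 1874161/256 ≈ 7320.9)
(u(7) + g(-20))/(1 + N) = (7 - 20)/(1 + 1874161/256) = -13/1874417/256 = -13*256/1874417 = -3328/1874417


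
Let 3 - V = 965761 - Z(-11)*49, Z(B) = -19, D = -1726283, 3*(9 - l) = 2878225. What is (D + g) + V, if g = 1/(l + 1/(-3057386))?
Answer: -23697513400936283090/8799762270431 ≈ -2.6930e+6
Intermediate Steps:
l = -2878198/3 (l = 9 - 1/3*2878225 = 9 - 2878225/3 = -2878198/3 ≈ -9.5940e+5)
V = -966689 (V = 3 - (965761 - (-19)*49) = 3 - (965761 - 1*(-931)) = 3 - (965761 + 931) = 3 - 1*966692 = 3 - 966692 = -966689)
g = -9172158/8799762270431 (g = 1/(-2878198/3 + 1/(-3057386)) = 1/(-2878198/3 - 1/3057386) = 1/(-8799762270431/9172158) = -9172158/8799762270431 ≈ -1.0423e-6)
(D + g) + V = (-1726283 - 9172158/8799762270431) - 966689 = -15190880011495610131/8799762270431 - 966689 = -23697513400936283090/8799762270431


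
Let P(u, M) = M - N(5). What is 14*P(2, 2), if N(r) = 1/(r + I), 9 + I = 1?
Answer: 98/3 ≈ 32.667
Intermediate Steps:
I = -8 (I = -9 + 1 = -8)
N(r) = 1/(-8 + r) (N(r) = 1/(r - 8) = 1/(-8 + r))
P(u, M) = 1/3 + M (P(u, M) = M - 1/(-8 + 5) = M - 1/(-3) = M - 1*(-1/3) = M + 1/3 = 1/3 + M)
14*P(2, 2) = 14*(1/3 + 2) = 14*(7/3) = 98/3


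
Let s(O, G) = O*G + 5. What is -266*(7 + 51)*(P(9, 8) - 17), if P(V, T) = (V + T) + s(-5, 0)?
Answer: -77140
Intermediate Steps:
s(O, G) = 5 + G*O (s(O, G) = G*O + 5 = 5 + G*O)
P(V, T) = 5 + T + V (P(V, T) = (V + T) + (5 + 0*(-5)) = (T + V) + (5 + 0) = (T + V) + 5 = 5 + T + V)
-266*(7 + 51)*(P(9, 8) - 17) = -266*(7 + 51)*((5 + 8 + 9) - 17) = -15428*(22 - 17) = -15428*5 = -266*290 = -77140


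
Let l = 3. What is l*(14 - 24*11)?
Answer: -750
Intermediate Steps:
l*(14 - 24*11) = 3*(14 - 24*11) = 3*(14 - 264) = 3*(-250) = -750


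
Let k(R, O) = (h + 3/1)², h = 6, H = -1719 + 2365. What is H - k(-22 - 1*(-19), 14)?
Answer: 565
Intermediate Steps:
H = 646
k(R, O) = 81 (k(R, O) = (6 + 3/1)² = (6 + 3*1)² = (6 + 3)² = 9² = 81)
H - k(-22 - 1*(-19), 14) = 646 - 1*81 = 646 - 81 = 565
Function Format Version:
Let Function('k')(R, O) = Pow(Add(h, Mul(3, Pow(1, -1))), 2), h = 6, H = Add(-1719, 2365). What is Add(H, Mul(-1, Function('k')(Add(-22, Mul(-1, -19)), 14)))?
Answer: 565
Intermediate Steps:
H = 646
Function('k')(R, O) = 81 (Function('k')(R, O) = Pow(Add(6, Mul(3, Pow(1, -1))), 2) = Pow(Add(6, Mul(3, 1)), 2) = Pow(Add(6, 3), 2) = Pow(9, 2) = 81)
Add(H, Mul(-1, Function('k')(Add(-22, Mul(-1, -19)), 14))) = Add(646, Mul(-1, 81)) = Add(646, -81) = 565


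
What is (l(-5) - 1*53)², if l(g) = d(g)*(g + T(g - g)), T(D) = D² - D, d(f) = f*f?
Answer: 31684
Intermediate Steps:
d(f) = f²
l(g) = g³ (l(g) = g²*(g + (g - g)*(-1 + (g - g))) = g²*(g + 0*(-1 + 0)) = g²*(g + 0*(-1)) = g²*(g + 0) = g²*g = g³)
(l(-5) - 1*53)² = ((-5)³ - 1*53)² = (-125 - 53)² = (-178)² = 31684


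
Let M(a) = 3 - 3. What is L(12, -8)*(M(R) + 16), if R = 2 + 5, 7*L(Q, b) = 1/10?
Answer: 8/35 ≈ 0.22857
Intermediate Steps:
L(Q, b) = 1/70 (L(Q, b) = (⅐)/10 = (⅐)*(⅒) = 1/70)
R = 7
M(a) = 0
L(12, -8)*(M(R) + 16) = (0 + 16)/70 = (1/70)*16 = 8/35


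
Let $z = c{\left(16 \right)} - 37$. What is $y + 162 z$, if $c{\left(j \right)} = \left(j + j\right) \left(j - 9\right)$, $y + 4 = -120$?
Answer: $30170$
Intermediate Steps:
$y = -124$ ($y = -4 - 120 = -124$)
$c{\left(j \right)} = 2 j \left(-9 + j\right)$
$z = 187$ ($z = 2 \cdot 16 \left(-9 + 16\right) - 37 = 2 \cdot 16 \cdot 7 - 37 = 224 - 37 = 187$)
$y + 162 z = -124 + 162 \cdot 187 = -124 + 30294 = 30170$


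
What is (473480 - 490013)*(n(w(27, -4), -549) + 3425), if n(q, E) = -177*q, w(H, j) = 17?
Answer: -6877728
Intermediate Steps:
(473480 - 490013)*(n(w(27, -4), -549) + 3425) = (473480 - 490013)*(-177*17 + 3425) = -16533*(-3009 + 3425) = -16533*416 = -6877728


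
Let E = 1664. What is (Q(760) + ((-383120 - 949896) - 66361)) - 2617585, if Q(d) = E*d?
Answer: -2752322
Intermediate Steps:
Q(d) = 1664*d
(Q(760) + ((-383120 - 949896) - 66361)) - 2617585 = (1664*760 + ((-383120 - 949896) - 66361)) - 2617585 = (1264640 + (-1333016 - 66361)) - 2617585 = (1264640 - 1399377) - 2617585 = -134737 - 2617585 = -2752322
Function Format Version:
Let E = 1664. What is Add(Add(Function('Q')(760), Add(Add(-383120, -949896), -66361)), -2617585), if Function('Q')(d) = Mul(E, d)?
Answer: -2752322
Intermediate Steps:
Function('Q')(d) = Mul(1664, d)
Add(Add(Function('Q')(760), Add(Add(-383120, -949896), -66361)), -2617585) = Add(Add(Mul(1664, 760), Add(Add(-383120, -949896), -66361)), -2617585) = Add(Add(1264640, Add(-1333016, -66361)), -2617585) = Add(Add(1264640, -1399377), -2617585) = Add(-134737, -2617585) = -2752322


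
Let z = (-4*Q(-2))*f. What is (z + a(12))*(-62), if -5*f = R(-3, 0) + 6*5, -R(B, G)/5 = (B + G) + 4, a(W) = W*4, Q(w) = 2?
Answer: -5456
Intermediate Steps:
a(W) = 4*W
R(B, G) = -20 - 5*B - 5*G (R(B, G) = -5*((B + G) + 4) = -5*(4 + B + G) = -20 - 5*B - 5*G)
f = -5 (f = -((-20 - 5*(-3) - 5*0) + 6*5)/5 = -((-20 + 15 + 0) + 30)/5 = -(-5 + 30)/5 = -⅕*25 = -5)
z = 40 (z = -4*2*(-5) = -8*(-5) = 40)
(z + a(12))*(-62) = (40 + 4*12)*(-62) = (40 + 48)*(-62) = 88*(-62) = -5456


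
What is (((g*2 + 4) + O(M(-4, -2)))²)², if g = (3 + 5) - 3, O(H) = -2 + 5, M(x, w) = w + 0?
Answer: 83521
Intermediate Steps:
M(x, w) = w
O(H) = 3
g = 5 (g = 8 - 3 = 5)
(((g*2 + 4) + O(M(-4, -2)))²)² = (((5*2 + 4) + 3)²)² = (((10 + 4) + 3)²)² = ((14 + 3)²)² = (17²)² = 289² = 83521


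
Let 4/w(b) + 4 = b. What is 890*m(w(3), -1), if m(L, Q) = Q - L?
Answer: 2670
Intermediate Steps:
w(b) = 4/(-4 + b)
890*m(w(3), -1) = 890*(-1 - 4/(-4 + 3)) = 890*(-1 - 4/(-1)) = 890*(-1 - 4*(-1)) = 890*(-1 - 1*(-4)) = 890*(-1 + 4) = 890*3 = 2670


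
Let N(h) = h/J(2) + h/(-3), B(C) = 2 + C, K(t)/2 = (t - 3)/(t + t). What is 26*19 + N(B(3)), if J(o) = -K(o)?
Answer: 1507/3 ≈ 502.33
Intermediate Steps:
K(t) = (-3 + t)/t (K(t) = 2*((t - 3)/(t + t)) = 2*((-3 + t)/((2*t))) = 2*((-3 + t)*(1/(2*t))) = 2*((-3 + t)/(2*t)) = (-3 + t)/t)
J(o) = -(-3 + o)/o
N(h) = 5*h/3 (N(h) = h/(((3 - 1*2)/2)) + h/(-3) = h/(((3 - 2)/2)) + h*(-⅓) = h/(((½)*1)) - h/3 = h/(½) - h/3 = h*2 - h/3 = 2*h - h/3 = 5*h/3)
26*19 + N(B(3)) = 26*19 + 5*(2 + 3)/3 = 494 + (5/3)*5 = 494 + 25/3 = 1507/3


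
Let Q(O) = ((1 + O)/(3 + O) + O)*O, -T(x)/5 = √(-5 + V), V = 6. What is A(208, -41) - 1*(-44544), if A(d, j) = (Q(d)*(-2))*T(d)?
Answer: 101120544/211 ≈ 4.7924e+5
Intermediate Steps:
T(x) = -5 (T(x) = -5*√(-5 + 6) = -5*√1 = -5*1 = -5)
Q(O) = O*(O + (1 + O)/(3 + O)) (Q(O) = ((1 + O)/(3 + O) + O)*O = (O + (1 + O)/(3 + O))*O = O*(O + (1 + O)/(3 + O)))
A(d, j) = 10*d*(1 + d² + 4*d)/(3 + d) (A(d, j) = ((d*(1 + d² + 4*d)/(3 + d))*(-2))*(-5) = -2*d*(1 + d² + 4*d)/(3 + d)*(-5) = 10*d*(1 + d² + 4*d)/(3 + d))
A(208, -41) - 1*(-44544) = 10*208*(1 + 208² + 4*208)/(3 + 208) - 1*(-44544) = 10*208*(1 + 43264 + 832)/211 + 44544 = 10*208*(1/211)*44097 + 44544 = 91721760/211 + 44544 = 101120544/211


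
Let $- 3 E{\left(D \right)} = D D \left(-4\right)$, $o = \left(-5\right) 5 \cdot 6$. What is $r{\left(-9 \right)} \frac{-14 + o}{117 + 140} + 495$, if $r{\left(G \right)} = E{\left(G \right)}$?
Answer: $\frac{109503}{257} \approx 426.08$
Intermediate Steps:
$o = -150$ ($o = \left(-25\right) 6 = -150$)
$E{\left(D \right)} = \frac{4 D^{2}}{3}$ ($E{\left(D \right)} = - \frac{D D \left(-4\right)}{3} = - \frac{D^{2} \left(-4\right)}{3} = - \frac{\left(-4\right) D^{2}}{3} = \frac{4 D^{2}}{3}$)
$r{\left(G \right)} = \frac{4 G^{2}}{3}$
$r{\left(-9 \right)} \frac{-14 + o}{117 + 140} + 495 = \frac{4 \left(-9\right)^{2}}{3} \frac{-14 - 150}{117 + 140} + 495 = \frac{4}{3} \cdot 81 \left(- \frac{164}{257}\right) + 495 = 108 \left(\left(-164\right) \frac{1}{257}\right) + 495 = 108 \left(- \frac{164}{257}\right) + 495 = - \frac{17712}{257} + 495 = \frac{109503}{257}$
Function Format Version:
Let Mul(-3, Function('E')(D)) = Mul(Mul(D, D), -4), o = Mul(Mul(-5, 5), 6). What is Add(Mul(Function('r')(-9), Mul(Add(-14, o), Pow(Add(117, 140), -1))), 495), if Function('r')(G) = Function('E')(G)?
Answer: Rational(109503, 257) ≈ 426.08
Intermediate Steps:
o = -150 (o = Mul(-25, 6) = -150)
Function('E')(D) = Mul(Rational(4, 3), Pow(D, 2)) (Function('E')(D) = Mul(Rational(-1, 3), Mul(Mul(D, D), -4)) = Mul(Rational(-1, 3), Mul(Pow(D, 2), -4)) = Mul(Rational(-1, 3), Mul(-4, Pow(D, 2))) = Mul(Rational(4, 3), Pow(D, 2)))
Function('r')(G) = Mul(Rational(4, 3), Pow(G, 2))
Add(Mul(Function('r')(-9), Mul(Add(-14, o), Pow(Add(117, 140), -1))), 495) = Add(Mul(Mul(Rational(4, 3), Pow(-9, 2)), Mul(Add(-14, -150), Pow(Add(117, 140), -1))), 495) = Add(Mul(Mul(Rational(4, 3), 81), Mul(-164, Pow(257, -1))), 495) = Add(Mul(108, Mul(-164, Rational(1, 257))), 495) = Add(Mul(108, Rational(-164, 257)), 495) = Add(Rational(-17712, 257), 495) = Rational(109503, 257)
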